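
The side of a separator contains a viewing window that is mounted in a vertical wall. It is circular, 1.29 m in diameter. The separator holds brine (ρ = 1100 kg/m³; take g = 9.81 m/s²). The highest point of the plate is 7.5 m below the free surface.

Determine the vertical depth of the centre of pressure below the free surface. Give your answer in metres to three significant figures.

γ = ρg = 1100 × 9.81 / 1000 = 10.791 kN/m³.
The centroid is at the centre, 0.645 m below the top of the plate, so the centroid depth is h_c = 7.5 + 0.645 = 8.145 m.
A = π(0.645)² = 1.30698 m².
Resultant F = γ·h_c·A = 10.791 × 8.145 × 1.30698 = 114.874 kN.
I_c = πr⁴/4 = π × 0.645⁴/4 = 0.135934 m⁴.
Centre of pressure: y_p = y_c + I_c/(y_c·A) = 8.145 + 0.135934/(8.145 × 1.30698) = 8.145 + 0.0127693 = 8.15777 m along the plane.

h_p = 8.16 m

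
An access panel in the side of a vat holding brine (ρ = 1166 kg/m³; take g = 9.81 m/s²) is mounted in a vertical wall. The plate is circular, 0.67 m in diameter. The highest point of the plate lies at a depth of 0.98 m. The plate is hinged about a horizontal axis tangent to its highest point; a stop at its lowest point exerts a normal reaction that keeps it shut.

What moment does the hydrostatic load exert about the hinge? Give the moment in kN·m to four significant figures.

γ = ρg = 1166 × 9.81 / 1000 = 11.43846 kN/m³.
The centroid is at the centre, 0.335 m below the top of the plate, so the centroid depth is h_c = 0.98 + 0.335 = 1.315 m.
A = π(0.335)² = 0.352565 m².
Resultant F = γ·h_c·A = 11.43846 × 1.315 × 0.352565 = 5.30313 kN.
I_c = πr⁴/4 = π × 0.335⁴/4 = 0.00989166 m⁴.
Centre of pressure: y_p = y_c + I_c/(y_c·A) = 1.315 + 0.00989166/(1.315 × 0.352565) = 1.315 + 0.0213356 = 1.33634 m along the plane.
The resultant acts 0.335 + 0.0213356 = 0.356336 m (along the plate) below the hinge at the top edge, so the moment about the hinge is M = F × 0.356336 = 5.30313 × 0.356336 = 1.8897 kN·m.

M ≈ 1.890 kN·m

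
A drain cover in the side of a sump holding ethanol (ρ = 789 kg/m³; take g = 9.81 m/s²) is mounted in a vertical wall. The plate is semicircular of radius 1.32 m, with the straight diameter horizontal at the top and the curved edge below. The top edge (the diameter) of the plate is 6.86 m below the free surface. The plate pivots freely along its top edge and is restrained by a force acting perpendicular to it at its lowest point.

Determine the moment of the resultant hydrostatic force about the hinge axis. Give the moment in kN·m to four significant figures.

M ≈ 90.64 kN·m

γ = ρg = 789 × 9.81 / 1000 = 7.74009 kN/m³.
The centroid of a semicircle lies 4r/(3π) = 0.560225 m from the diameter, here below the top edge, so the centroid depth is h_c = 6.86 + 0.560225 = 7.42023 m.
A = πr²/2 = π × 1.32²/2 = 2.73696 m².
Resultant F = γ·h_c·A = 7.74009 × 7.42023 × 2.73696 = 157.193 kN.
I_c = (π/8 − 8/(9π))·r⁴ = 0.109757 × 1.32⁴ = 0.333218 m⁴.
Centre of pressure: y_p = y_c + I_c/(y_c·A) = 7.42023 + 0.333218/(7.42023 × 2.73696) = 7.42023 + 0.0164075 = 7.43664 m along the plane.
The resultant acts 0.560225 + 0.0164075 = 0.576632 m (along the plate) below the hinge at the top edge, so the moment about the hinge is M = F × 0.576632 = 157.193 × 0.576632 = 90.6425 kN·m.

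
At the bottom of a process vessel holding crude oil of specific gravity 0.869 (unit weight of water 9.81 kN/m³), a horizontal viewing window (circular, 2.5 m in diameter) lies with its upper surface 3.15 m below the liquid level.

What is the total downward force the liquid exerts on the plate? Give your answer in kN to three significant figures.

γ = 0.869 × 9.81 = 8.52489 kN/m³.
The plate is horizontal, so pressure is uniform at p = γ·h = 8.52489 × 3.15 = 26.8534 kN/m².
A = π(1.25)² = 4.90874 m².
F = p·A = 26.8534 × 4.90874 = 131.816 kN.

F ≈ 132 kN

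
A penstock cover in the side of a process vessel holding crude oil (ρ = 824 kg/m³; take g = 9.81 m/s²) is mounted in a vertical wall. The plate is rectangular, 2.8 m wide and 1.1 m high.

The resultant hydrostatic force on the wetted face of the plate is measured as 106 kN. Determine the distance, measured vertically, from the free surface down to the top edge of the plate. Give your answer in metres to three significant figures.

d_top ≈ 3.71 m

γ = ρg = 824 × 9.81 / 1000 = 8.08344 kN/m³.
A = 2.8 × 1.1 = 3.08 m².
From F = γ·h_c·A, the centroid depth is h_c = 106/(8.08344 × 3.08) = 4.25754 m.
The centroid lies 1.1/2 = 0.55 m below the top edge, so the top edge sits at h_top = 4.25754 − 0.55 = 3.70754 m below the surface.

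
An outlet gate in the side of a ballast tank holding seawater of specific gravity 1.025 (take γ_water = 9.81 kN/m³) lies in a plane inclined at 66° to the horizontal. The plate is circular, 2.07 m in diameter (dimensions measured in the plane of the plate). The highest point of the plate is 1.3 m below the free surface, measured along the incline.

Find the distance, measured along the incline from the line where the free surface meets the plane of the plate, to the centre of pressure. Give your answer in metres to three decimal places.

y_p = 2.450 m

γ = 1.025 × 9.81 = 10.05525 kN/m³.
Let θ = 66° be the plate's angle to the horizontal; measure y along the incline from where the plane meets the free surface. Vertical depth h = y·sinθ with sinθ = 0.913545.
The centroid is at the centre, 1.035 m below the top of the plate, so y_c = 1.3 + 1.035 = 2.335 m and h_c = 2.335 × 0.913545 = 2.13313 m.
A = π(1.035)² = 3.36535 m².
Resultant F = γ·h_c·A = 10.05525 × 2.13313 × 3.36535 = 72.1839 kN.
I_c = πr⁴/4 = π × 1.035⁴/4 = 0.901262 m⁴.
Centre of pressure: y_p = y_c + I_c/(y_c·A) = 2.335 + 0.901262/(2.335 × 3.36535) = 2.335 + 0.114692 = 2.44969 m along the plane.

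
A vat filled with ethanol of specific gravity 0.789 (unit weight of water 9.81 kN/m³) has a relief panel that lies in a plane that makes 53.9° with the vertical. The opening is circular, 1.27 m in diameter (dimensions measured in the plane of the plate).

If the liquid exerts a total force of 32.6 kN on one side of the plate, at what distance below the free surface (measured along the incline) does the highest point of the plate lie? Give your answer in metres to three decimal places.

y_top ≈ 5.008 m

γ = 0.789 × 9.81 = 7.74009 kN/m³.
A = π(0.635)² = 1.26677 m².
From F = γ·h_c·A, the centroid depth is h_c = 32.6/(7.74009 × 1.26677) = 3.32486 m.
The plate makes 53.9° with the vertical, i.e. θ = 90° − 53.9° = 36.1° to the horizontal. Measuring y along the incline from the free-surface line, vertical depth h = y·sinθ with sinθ = 0.589196.
Along the incline, y_c = h_c/sinθ = 3.32486/0.589196 = 5.64305 m.
The centroid is at the centre, 0.635 m below the top of the plate, so the highest point sits at y_top = 5.64305 − 0.635 = 5.00805 m along the incline.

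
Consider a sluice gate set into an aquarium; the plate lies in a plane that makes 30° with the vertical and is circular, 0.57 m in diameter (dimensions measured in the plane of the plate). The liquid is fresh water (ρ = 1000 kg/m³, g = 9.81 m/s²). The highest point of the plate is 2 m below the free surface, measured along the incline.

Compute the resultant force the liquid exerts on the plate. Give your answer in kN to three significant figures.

γ = ρg = 1000 × 9.81 = 9810 N/m³ = 9.81 kN/m³.
The plate makes 30° with the vertical, i.e. θ = 90° − 30° = 60° to the horizontal. Measuring y along the incline from the free-surface line, vertical depth h = y·sinθ with sinθ = 0.866025.
The centroid is at the centre, 0.285 m below the top of the plate, so y_c = 2 + 0.285 = 2.285 m and h_c = 2.285 × 0.866025 = 1.97887 m.
A = π(0.285)² = 0.255176 m².
Resultant F = γ·h_c·A = 9.81 × 1.97887 × 0.255176 = 4.95366 kN.

F ≈ 4.95 kN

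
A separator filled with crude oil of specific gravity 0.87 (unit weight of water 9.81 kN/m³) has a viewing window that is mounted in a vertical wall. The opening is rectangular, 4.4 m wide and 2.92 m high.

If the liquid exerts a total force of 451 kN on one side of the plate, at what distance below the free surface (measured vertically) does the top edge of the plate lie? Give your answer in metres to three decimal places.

γ = 0.87 × 9.81 = 8.5347 kN/m³.
A = 4.4 × 2.92 = 12.848 m².
From F = γ·h_c·A, the centroid depth is h_c = 451/(8.5347 × 12.848) = 4.11294 m.
The centroid lies 2.92/2 = 1.46 m below the top edge, so the top edge sits at h_top = 4.11294 − 1.46 = 2.65294 m below the surface.

d_top ≈ 2.653 m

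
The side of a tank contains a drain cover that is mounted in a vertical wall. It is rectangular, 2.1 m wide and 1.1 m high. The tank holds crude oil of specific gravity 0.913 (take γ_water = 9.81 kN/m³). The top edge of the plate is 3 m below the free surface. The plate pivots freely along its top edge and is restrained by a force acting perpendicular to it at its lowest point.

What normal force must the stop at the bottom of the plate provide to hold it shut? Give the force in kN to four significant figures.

γ = 0.913 × 9.81 = 8.95653 kN/m³.
The centroid lies 1.1/2 = 0.55 m below the top edge, so the centroid depth is h_c = 3 + 0.55 = 3.55 m.
A = 2.1 × 1.1 = 2.31 m².
Resultant F = γ·h_c·A = 8.95653 × 3.55 × 2.31 = 73.448 kN.
I_c = b·h³/12 = 2.1 × 1.1³/12 = 0.232925 m⁴.
Centre of pressure: y_p = y_c + I_c/(y_c·A) = 3.55 + 0.232925/(3.55 × 2.31) = 3.55 + 0.0284038 = 3.5784 m along the plane.
The resultant acts 0.55 + 0.0284038 = 0.578404 m (along the plate) below the hinge at the top edge, so the moment about the hinge is M = F × 0.578404 = 73.448 × 0.578404 = 42.4826 kN·m.
A normal force at the bottom, 1.1 m from the hinge, must supply this moment: P = 42.4826/1.1 = 38.6205 kN.

P ≈ 38.62 kN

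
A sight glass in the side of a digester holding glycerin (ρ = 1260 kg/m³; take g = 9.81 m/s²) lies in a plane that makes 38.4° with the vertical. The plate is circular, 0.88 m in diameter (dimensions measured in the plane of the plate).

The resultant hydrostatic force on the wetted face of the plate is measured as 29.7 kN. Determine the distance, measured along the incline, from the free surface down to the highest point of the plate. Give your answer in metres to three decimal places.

γ = ρg = 1260 × 9.81 / 1000 = 12.3606 kN/m³.
A = π(0.44)² = 0.608212 m².
From F = γ·h_c·A, the centroid depth is h_c = 29.7/(12.3606 × 0.608212) = 3.95059 m.
The plate makes 38.4° with the vertical, i.e. θ = 90° − 38.4° = 51.6° to the horizontal. Measuring y along the incline from the free-surface line, vertical depth h = y·sinθ with sinθ = 0.783693.
Along the incline, y_c = h_c/sinθ = 3.95059/0.783693 = 5.04099 m.
The centroid is at the centre, 0.44 m below the top of the plate, so the highest point sits at y_top = 5.04099 − 0.44 = 4.60099 m along the incline.

y_top ≈ 4.601 m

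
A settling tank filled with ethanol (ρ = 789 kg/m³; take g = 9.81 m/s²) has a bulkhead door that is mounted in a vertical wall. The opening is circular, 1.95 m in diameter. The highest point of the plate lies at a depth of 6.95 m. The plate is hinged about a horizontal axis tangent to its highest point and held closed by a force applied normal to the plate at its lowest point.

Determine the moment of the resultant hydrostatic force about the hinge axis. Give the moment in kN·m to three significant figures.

γ = ρg = 789 × 9.81 / 1000 = 7.74009 kN/m³.
The centroid is at the centre, 0.975 m below the top of the plate, so the centroid depth is h_c = 6.95 + 0.975 = 7.925 m.
A = π(0.975)² = 2.98648 m².
Resultant F = γ·h_c·A = 7.74009 × 7.925 × 2.98648 = 183.191 kN.
I_c = πr⁴/4 = π × 0.975⁴/4 = 0.709755 m⁴.
Centre of pressure: y_p = y_c + I_c/(y_c·A) = 7.925 + 0.709755/(7.925 × 2.98648) = 7.925 + 0.0299881 = 7.95499 m along the plane.
The resultant acts 0.975 + 0.0299881 = 1.00499 m (along the plate) below the hinge at the top edge, so the moment about the hinge is M = F × 1.00499 = 183.191 × 1.00499 = 184.105 kN·m.

M ≈ 184 kN·m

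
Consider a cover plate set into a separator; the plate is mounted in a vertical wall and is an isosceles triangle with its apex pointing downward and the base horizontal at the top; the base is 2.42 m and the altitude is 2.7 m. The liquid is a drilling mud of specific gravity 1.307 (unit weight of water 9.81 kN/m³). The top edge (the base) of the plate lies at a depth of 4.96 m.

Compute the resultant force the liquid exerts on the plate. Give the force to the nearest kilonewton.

γ = 1.307 × 9.81 = 12.82167 kN/m³.
With the apex down, the centroid sits h/3 = 2.7/3 = 0.9 m below the base (the top edge), so the centroid depth is h_c = 4.96 + 0.9 = 5.86 m.
A = ½ × 2.42 × 2.7 = 3.267 m².
Resultant F = γ·h_c·A = 12.82167 × 5.86 × 3.267 = 245.466 kN.

F ≈ 245 kN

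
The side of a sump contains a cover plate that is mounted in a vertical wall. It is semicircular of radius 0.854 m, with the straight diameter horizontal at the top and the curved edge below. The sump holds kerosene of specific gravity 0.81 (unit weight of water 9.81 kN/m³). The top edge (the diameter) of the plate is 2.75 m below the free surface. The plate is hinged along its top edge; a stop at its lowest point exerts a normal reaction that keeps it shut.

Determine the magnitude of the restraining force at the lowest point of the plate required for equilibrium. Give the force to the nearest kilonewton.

γ = 0.81 × 9.81 = 7.9461 kN/m³.
The centroid of a semicircle lies 4r/(3π) = 0.362449 m from the diameter, here below the top edge, so the centroid depth is h_c = 2.75 + 0.362449 = 3.11245 m.
A = πr²/2 = π × 0.854²/2 = 1.14561 m².
Resultant F = γ·h_c·A = 7.9461 × 3.11245 × 1.14561 = 28.333 kN.
I_c = (π/8 − 8/(9π))·r⁴ = 0.109757 × 0.854⁴ = 0.0583799 m⁴.
Centre of pressure: y_p = y_c + I_c/(y_c·A) = 3.11245 + 0.0583799/(3.11245 × 1.14561) = 3.11245 + 0.0163728 = 3.12882 m along the plane.
The resultant acts 0.362449 + 0.0163728 = 0.378822 m (along the plate) below the hinge at the top edge, so the moment about the hinge is M = F × 0.378822 = 28.333 × 0.378822 = 10.7332 kN·m.
A normal force at the bottom, 0.854 m from the hinge, must supply this moment: P = 10.7332/0.854 = 12.5681 kN.

P ≈ 13 kN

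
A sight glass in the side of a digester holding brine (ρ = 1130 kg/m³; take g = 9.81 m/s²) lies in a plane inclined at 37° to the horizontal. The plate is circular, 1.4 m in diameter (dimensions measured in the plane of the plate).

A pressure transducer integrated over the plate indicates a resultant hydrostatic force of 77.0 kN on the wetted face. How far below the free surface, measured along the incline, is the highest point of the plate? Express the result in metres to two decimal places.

y_top ≈ 6.80 m

γ = ρg = 1130 × 9.81 / 1000 = 11.0853 kN/m³.
A = π(0.7)² = 1.53938 m².
From F = γ·h_c·A, the centroid depth is h_c = 77.0/(11.0853 × 1.53938) = 4.51229 m.
Let θ = 37° be the plate's angle to the horizontal; measure y along the incline from where the plane meets the free surface. Vertical depth h = y·sinθ with sinθ = 0.601815.
Along the incline, y_c = h_c/sinθ = 4.51229/0.601815 = 7.4978 m.
The centroid is at the centre, 0.7 m below the top of the plate, so the highest point sits at y_top = 7.4978 − 0.7 = 6.7978 m along the incline.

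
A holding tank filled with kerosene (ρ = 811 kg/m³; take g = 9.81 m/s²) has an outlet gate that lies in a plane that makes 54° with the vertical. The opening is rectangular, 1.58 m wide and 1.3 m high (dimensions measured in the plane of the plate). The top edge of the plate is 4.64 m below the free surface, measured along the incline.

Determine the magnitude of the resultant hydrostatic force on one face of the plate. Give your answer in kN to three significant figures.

γ = ρg = 811 × 9.81 / 1000 = 7.95591 kN/m³.
The plate makes 54° with the vertical, i.e. θ = 90° − 54° = 36° to the horizontal. Measuring y along the incline from the free-surface line, vertical depth h = y·sinθ with sinθ = 0.587785.
The centroid lies 1.3/2 = 0.65 m below the top edge, so y_c = 4.64 + 0.65 = 5.29 m and h_c = 5.29 × 0.587785 = 3.10938 m.
A = 1.58 × 1.3 = 2.054 m².
Resultant F = γ·h_c·A = 7.95591 × 3.10938 × 2.054 = 50.8117 kN.

F ≈ 50.8 kN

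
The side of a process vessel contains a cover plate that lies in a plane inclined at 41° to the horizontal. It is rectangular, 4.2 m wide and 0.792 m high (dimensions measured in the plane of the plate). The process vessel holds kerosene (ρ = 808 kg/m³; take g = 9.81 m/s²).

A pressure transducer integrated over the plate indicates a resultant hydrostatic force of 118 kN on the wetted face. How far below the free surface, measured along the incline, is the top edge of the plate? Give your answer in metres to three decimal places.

y_top ≈ 6.426 m

γ = ρg = 808 × 9.81 / 1000 = 7.92648 kN/m³.
A = 4.2 × 0.792 = 3.3264 m².
From F = γ·h_c·A, the centroid depth is h_c = 118/(7.92648 × 3.3264) = 4.47535 m.
Let θ = 41° be the plate's angle to the horizontal; measure y along the incline from where the plane meets the free surface. Vertical depth h = y·sinθ with sinθ = 0.656059.
Along the incline, y_c = h_c/sinθ = 4.47535/0.656059 = 6.82157 m.
The centroid lies 0.792/2 = 0.396 m below the top edge, so the top edge sits at y_top = 6.82157 − 0.396 = 6.42557 m along the incline.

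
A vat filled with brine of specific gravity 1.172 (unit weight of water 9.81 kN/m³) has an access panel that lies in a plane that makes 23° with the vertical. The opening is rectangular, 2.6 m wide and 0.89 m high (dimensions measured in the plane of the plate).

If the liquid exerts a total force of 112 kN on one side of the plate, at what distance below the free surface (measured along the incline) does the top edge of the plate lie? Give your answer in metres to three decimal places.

y_top ≈ 4.128 m

γ = 1.172 × 9.81 = 11.49732 kN/m³.
A = 2.6 × 0.89 = 2.314 m².
From F = γ·h_c·A, the centroid depth is h_c = 112/(11.49732 × 2.314) = 4.20977 m.
The plate makes 23° with the vertical, i.e. θ = 90° − 23° = 67° to the horizontal. Measuring y along the incline from the free-surface line, vertical depth h = y·sinθ with sinθ = 0.920505.
Along the incline, y_c = h_c/sinθ = 4.20977/0.920505 = 4.57333 m.
The centroid lies 0.89/2 = 0.445 m below the top edge, so the top edge sits at y_top = 4.57333 − 0.445 = 4.12833 m along the incline.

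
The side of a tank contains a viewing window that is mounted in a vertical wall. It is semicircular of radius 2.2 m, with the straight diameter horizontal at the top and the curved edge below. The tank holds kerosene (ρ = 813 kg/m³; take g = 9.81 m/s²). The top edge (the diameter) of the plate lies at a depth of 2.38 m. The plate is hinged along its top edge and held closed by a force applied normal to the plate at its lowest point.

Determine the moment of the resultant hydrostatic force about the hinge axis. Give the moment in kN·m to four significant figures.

γ = ρg = 813 × 9.81 / 1000 = 7.97553 kN/m³.
The centroid of a semicircle lies 4r/(3π) = 0.933709 m from the diameter, here below the top edge, so the centroid depth is h_c = 2.38 + 0.933709 = 3.31371 m.
A = πr²/2 = π × 2.2²/2 = 7.60265 m².
Resultant F = γ·h_c·A = 7.97553 × 3.31371 × 7.60265 = 200.927 kN.
I_c = (π/8 − 8/(9π))·r⁴ = 0.109757 × 2.2⁴ = 2.57112 m⁴.
Centre of pressure: y_p = y_c + I_c/(y_c·A) = 3.31371 + 2.57112/(3.31371 × 7.60265) = 3.31371 + 0.102057 = 3.41577 m along the plane.
The resultant acts 0.933709 + 0.102057 = 1.03577 m (along the plate) below the hinge at the top edge, so the moment about the hinge is M = F × 1.03577 = 200.927 × 1.03577 = 208.114 kN·m.

M ≈ 208.1 kN·m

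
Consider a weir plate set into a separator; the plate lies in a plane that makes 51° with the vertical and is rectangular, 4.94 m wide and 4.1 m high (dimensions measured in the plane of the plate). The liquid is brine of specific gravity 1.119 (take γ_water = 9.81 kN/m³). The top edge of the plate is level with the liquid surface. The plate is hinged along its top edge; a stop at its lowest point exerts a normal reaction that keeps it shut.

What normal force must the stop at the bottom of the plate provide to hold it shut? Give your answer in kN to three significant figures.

P ≈ 191 kN

γ = 1.119 × 9.81 = 10.97739 kN/m³.
The plate makes 51° with the vertical, i.e. θ = 90° − 51° = 39° to the horizontal. Measuring y along the incline from the free-surface line, vertical depth h = y·sinθ with sinθ = 0.629320.
The centroid lies 4.1/2 = 2.05 m below the top edge, so y_c = 2.05 m and h_c = 2.05 × 0.629320 = 1.29011 m.
A = 4.94 × 4.1 = 20.254 m².
Resultant F = γ·h_c·A = 10.97739 × 1.29011 × 20.254 = 286.838 kN.
I_c = b·h³/12 = 4.94 × 4.1³/12 = 28.3725 m⁴.
Centre of pressure: y_p = y_c + I_c/(y_c·A) = 2.05 + 28.3725/(2.05 × 20.254) = 2.05 + 0.683334 = 2.73333 m along the plane.
The resultant acts 2.05 + 0.683334 = 2.73333 m (along the plate) below the hinge at the top edge, so the moment about the hinge is M = F × 2.73333 = 286.838 × 2.73333 = 784.023 kN·m.
A normal force at the bottom, 4.1 m from the hinge, must supply this moment: P = 784.023/4.1 = 191.225 kN.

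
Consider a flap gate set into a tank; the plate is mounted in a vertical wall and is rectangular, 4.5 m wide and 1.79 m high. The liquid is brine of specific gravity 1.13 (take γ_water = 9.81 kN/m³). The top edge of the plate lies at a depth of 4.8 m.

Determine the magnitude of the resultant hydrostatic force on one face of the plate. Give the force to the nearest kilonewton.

F ≈ 509 kN

γ = 1.13 × 9.81 = 11.0853 kN/m³.
The centroid lies 1.79/2 = 0.895 m below the top edge, so the centroid depth is h_c = 4.8 + 0.895 = 5.695 m.
A = 4.5 × 1.79 = 8.055 m².
Resultant F = γ·h_c·A = 11.0853 × 5.695 × 8.055 = 508.518 kN.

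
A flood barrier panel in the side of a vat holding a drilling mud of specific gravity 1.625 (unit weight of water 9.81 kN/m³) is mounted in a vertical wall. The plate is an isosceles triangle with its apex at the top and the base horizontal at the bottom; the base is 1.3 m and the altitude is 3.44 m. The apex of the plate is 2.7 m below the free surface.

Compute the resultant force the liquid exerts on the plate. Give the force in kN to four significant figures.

γ = 1.625 × 9.81 = 15.94125 kN/m³.
With the apex up, the centroid sits 2h/3 = 2 × 3.44/3 = 2.29333 m below the apex, so the centroid depth is h_c = 2.7 + 2.29333 = 4.99333 m.
A = ½ × 1.3 × 3.44 = 2.236 m².
Resultant F = γ·h_c·A = 15.94125 × 4.99333 × 2.236 = 177.985 kN.

F ≈ 178.0 kN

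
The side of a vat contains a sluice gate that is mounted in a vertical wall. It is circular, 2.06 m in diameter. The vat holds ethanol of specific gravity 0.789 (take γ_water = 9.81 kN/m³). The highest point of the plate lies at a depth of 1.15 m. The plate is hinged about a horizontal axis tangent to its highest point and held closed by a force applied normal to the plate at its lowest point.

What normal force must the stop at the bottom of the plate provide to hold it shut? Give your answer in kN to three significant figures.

γ = 0.789 × 9.81 = 7.74009 kN/m³.
The centroid is at the centre, 1.03 m below the top of the plate, so the centroid depth is h_c = 1.15 + 1.03 = 2.18 m.
A = π(1.03)² = 3.33292 m².
Resultant F = γ·h_c·A = 7.74009 × 2.18 × 3.33292 = 56.2377 kN.
I_c = πr⁴/4 = π × 1.03⁴/4 = 0.883973 m⁴.
Centre of pressure: y_p = y_c + I_c/(y_c·A) = 2.18 + 0.883973/(2.18 × 3.33292) = 2.18 + 0.121663 = 2.30166 m along the plane.
The resultant acts 1.03 + 0.121663 = 1.15166 m (along the plate) below the hinge at the top edge, so the moment about the hinge is M = F × 1.15166 = 56.2377 × 1.15166 = 64.7667 kN·m.
A normal force at the bottom, 2.06 m from the hinge, must supply this moment: P = 64.7667/2.06 = 31.4401 kN.

P ≈ 31.4 kN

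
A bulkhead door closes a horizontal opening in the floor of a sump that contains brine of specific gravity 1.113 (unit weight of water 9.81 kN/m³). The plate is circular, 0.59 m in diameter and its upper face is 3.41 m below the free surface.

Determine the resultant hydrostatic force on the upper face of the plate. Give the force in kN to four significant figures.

F ≈ 10.18 kN

γ = 1.113 × 9.81 = 10.91853 kN/m³.
The plate is horizontal, so pressure is uniform at p = γ·h = 10.91853 × 3.41 = 37.2322 kN/m².
A = π(0.295)² = 0.273397 m².
F = p·A = 37.2322 × 0.273397 = 10.1792 kN.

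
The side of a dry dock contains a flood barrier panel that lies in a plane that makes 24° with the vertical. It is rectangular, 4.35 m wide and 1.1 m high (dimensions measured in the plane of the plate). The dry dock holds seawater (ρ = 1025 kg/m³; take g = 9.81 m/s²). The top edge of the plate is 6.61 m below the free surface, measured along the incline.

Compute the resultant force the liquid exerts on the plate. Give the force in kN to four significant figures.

F ≈ 314.7 kN

γ = ρg = 1025 × 9.81 / 1000 = 10.05525 kN/m³.
The plate makes 24° with the vertical, i.e. θ = 90° − 24° = 66° to the horizontal. Measuring y along the incline from the free-surface line, vertical depth h = y·sinθ with sinθ = 0.913545.
The centroid lies 1.1/2 = 0.55 m below the top edge, so y_c = 6.61 + 0.55 = 7.16 m and h_c = 7.16 × 0.913545 = 6.54098 m.
A = 4.35 × 1.1 = 4.785 m².
Resultant F = γ·h_c·A = 10.05525 × 6.54098 × 4.785 = 314.715 kN.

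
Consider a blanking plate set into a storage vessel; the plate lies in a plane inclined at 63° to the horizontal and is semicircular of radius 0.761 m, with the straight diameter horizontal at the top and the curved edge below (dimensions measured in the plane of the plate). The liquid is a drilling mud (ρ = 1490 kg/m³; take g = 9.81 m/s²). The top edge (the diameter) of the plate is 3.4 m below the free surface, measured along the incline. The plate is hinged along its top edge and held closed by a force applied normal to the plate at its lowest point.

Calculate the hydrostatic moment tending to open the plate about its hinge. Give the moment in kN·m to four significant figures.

γ = ρg = 1490 × 9.81 / 1000 = 14.6169 kN/m³.
Let θ = 63° be the plate's angle to the horizontal; measure y along the incline from where the plane meets the free surface. Vertical depth h = y·sinθ with sinθ = 0.891007.
The centroid of a semicircle lies 4r/(3π) = 0.322978 m from the diameter, here below the top edge, so y_c = 3.4 + 0.322978 = 3.72298 m and h_c = 3.72298 × 0.891007 = 3.3172 m.
A = πr²/2 = π × 0.761²/2 = 0.909681 m².
Resultant F = γ·h_c·A = 14.6169 × 3.3172 × 0.909681 = 44.1079 kN.
I_c = (π/8 − 8/(9π))·r⁴ = 0.109757 × 0.761⁴ = 0.0368104 m⁴.
Centre of pressure: y_p = y_c + I_c/(y_c·A) = 3.72298 + 0.0368104/(3.72298 × 0.909681) = 3.72298 + 0.010869 = 3.73385 m along the plane.
The resultant acts 0.322978 + 0.010869 = 0.333847 m (along the plate) below the hinge at the top edge, so the moment about the hinge is M = F × 0.333847 = 44.1079 × 0.333847 = 14.7253 kN·m.

M ≈ 14.73 kN·m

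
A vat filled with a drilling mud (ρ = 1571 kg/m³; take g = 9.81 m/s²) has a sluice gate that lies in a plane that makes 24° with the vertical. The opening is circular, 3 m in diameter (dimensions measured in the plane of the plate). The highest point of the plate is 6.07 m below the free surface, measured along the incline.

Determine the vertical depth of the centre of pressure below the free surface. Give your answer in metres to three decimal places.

h_p = 6.983 m

γ = ρg = 1571 × 9.81 / 1000 = 15.41151 kN/m³.
The plate makes 24° with the vertical, i.e. θ = 90° − 24° = 66° to the horizontal. Measuring y along the incline from the free-surface line, vertical depth h = y·sinθ with sinθ = 0.913545.
The centroid is at the centre, 1.5 m below the top of the plate, so y_c = 6.07 + 1.5 = 7.57 m and h_c = 7.57 × 0.913545 = 6.91554 m.
A = π(1.5)² = 7.06858 m².
Resultant F = γ·h_c·A = 15.41151 × 6.91554 × 7.06858 = 753.362 kN.
I_c = πr⁴/4 = π × 1.5⁴/4 = 3.97608 m⁴.
Centre of pressure: y_p = y_c + I_c/(y_c·A) = 7.57 + 3.97608/(7.57 × 7.06858) = 7.57 + 0.0743065 = 7.64431 m along the plane.
Vertically, h_p = y_p·sinθ = 7.64431 × 0.913545 = 6.98342 m.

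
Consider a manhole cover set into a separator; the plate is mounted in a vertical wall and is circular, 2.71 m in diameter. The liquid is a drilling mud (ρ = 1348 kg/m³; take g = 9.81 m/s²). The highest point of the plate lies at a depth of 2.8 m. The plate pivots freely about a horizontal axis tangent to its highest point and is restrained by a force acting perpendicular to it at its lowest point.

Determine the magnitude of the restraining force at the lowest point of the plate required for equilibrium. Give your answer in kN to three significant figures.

γ = ρg = 1348 × 9.81 / 1000 = 13.22388 kN/m³.
The centroid is at the centre, 1.355 m below the top of the plate, so the centroid depth is h_c = 2.8 + 1.355 = 4.155 m.
A = π(1.355)² = 5.76804 m².
Resultant F = γ·h_c·A = 13.22388 × 4.155 × 5.76804 = 316.926 kN.
I_c = πr⁴/4 = π × 1.355⁴/4 = 2.64757 m⁴.
Centre of pressure: y_p = y_c + I_c/(y_c·A) = 4.155 + 2.64757/(4.155 × 5.76804) = 4.155 + 0.110471 = 4.26547 m along the plane.
The resultant acts 1.355 + 0.110471 = 1.46547 m (along the plate) below the hinge at the top edge, so the moment about the hinge is M = F × 1.46547 = 316.926 × 1.46547 = 464.446 kN·m.
A normal force at the bottom, 2.71 m from the hinge, must supply this moment: P = 464.446/2.71 = 171.382 kN.

P ≈ 171 kN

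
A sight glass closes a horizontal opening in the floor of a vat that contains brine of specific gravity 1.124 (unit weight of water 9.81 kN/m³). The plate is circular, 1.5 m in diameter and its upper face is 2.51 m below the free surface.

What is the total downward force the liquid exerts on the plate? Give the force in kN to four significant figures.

F ≈ 48.91 kN

γ = 1.124 × 9.81 = 11.02644 kN/m³.
The plate is horizontal, so pressure is uniform at p = γ·h = 11.02644 × 2.51 = 27.6764 kN/m².
A = π(0.75)² = 1.76715 m².
F = p·A = 27.6764 × 1.76715 = 48.9084 kN.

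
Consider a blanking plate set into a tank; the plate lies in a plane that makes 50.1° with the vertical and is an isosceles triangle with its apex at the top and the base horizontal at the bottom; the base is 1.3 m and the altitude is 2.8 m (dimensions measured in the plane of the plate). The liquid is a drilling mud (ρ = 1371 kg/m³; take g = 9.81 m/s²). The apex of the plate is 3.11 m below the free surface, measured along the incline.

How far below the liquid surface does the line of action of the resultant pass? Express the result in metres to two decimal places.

γ = ρg = 1371 × 9.81 / 1000 = 13.44951 kN/m³.
The plate makes 50.1° with the vertical, i.e. θ = 90° − 50.1° = 39.9° to the horizontal. Measuring y along the incline from the free-surface line, vertical depth h = y·sinθ with sinθ = 0.641450.
With the apex up, the centroid sits 2h/3 = 2 × 2.8/3 = 1.86667 m below the apex, so y_c = 3.11 + 1.86667 = 4.97667 m and h_c = 4.97667 × 0.641450 = 3.19228 m.
A = ½ × 1.3 × 2.8 = 1.82 m².
Resultant F = γ·h_c·A = 13.44951 × 3.19228 × 1.82 = 78.141 kN.
I_c = b·h³/36 = 1.3 × 2.8³/36 = 0.792711 m⁴.
Centre of pressure: y_p = y_c + I_c/(y_c·A) = 4.97667 + 0.792711/(4.97667 × 1.82) = 4.97667 + 0.0875195 = 5.06419 m along the plane.
Vertically, h_p = y_p·sinθ = 5.06419 × 0.641450 = 3.24842 m.

h_p = 3.25 m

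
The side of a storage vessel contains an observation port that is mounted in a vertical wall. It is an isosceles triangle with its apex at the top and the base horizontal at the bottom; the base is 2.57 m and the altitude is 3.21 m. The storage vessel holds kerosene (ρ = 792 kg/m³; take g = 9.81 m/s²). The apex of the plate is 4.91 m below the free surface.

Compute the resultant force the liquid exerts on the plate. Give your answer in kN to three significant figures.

γ = ρg = 792 × 9.81 / 1000 = 7.76952 kN/m³.
With the apex up, the centroid sits 2h/3 = 2 × 3.21/3 = 2.14 m below the apex, so the centroid depth is h_c = 4.91 + 2.14 = 7.05 m.
A = ½ × 2.57 × 3.21 = 4.12485 m².
Resultant F = γ·h_c·A = 7.76952 × 7.05 × 4.12485 = 225.939 kN.

F ≈ 226 kN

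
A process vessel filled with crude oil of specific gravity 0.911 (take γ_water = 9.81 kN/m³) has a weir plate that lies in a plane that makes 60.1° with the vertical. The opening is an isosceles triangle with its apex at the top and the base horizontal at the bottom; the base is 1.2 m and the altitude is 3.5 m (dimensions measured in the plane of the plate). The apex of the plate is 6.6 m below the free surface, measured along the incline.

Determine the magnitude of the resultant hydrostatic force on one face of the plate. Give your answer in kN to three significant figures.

F ≈ 83.6 kN

γ = 0.911 × 9.81 = 8.93691 kN/m³.
The plate makes 60.1° with the vertical, i.e. θ = 90° − 60.1° = 29.9° to the horizontal. Measuring y along the incline from the free-surface line, vertical depth h = y·sinθ with sinθ = 0.498488.
With the apex up, the centroid sits 2h/3 = 2 × 3.5/3 = 2.33333 m below the apex, so y_c = 6.6 + 2.33333 = 8.93333 m and h_c = 8.93333 × 0.498488 = 4.45316 m.
A = ½ × 1.2 × 3.5 = 2.1 m².
Resultant F = γ·h_c·A = 8.93691 × 4.45316 × 2.1 = 83.5747 kN.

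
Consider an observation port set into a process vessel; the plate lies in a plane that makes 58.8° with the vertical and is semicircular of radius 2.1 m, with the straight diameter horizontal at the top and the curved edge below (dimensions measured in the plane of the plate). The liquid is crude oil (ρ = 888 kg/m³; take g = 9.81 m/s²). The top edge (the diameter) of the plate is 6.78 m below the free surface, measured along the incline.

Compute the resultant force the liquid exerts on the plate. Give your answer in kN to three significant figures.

γ = ρg = 888 × 9.81 / 1000 = 8.71128 kN/m³.
The plate makes 58.8° with the vertical, i.e. θ = 90° − 58.8° = 31.2° to the horizontal. Measuring y along the incline from the free-surface line, vertical depth h = y·sinθ with sinθ = 0.518027.
The centroid of a semicircle lies 4r/(3π) = 0.891268 m from the diameter, here below the top edge, so y_c = 6.78 + 0.891268 = 7.67127 m and h_c = 7.67127 × 0.518027 = 3.97392 m.
A = πr²/2 = π × 2.1²/2 = 6.92721 m².
Resultant F = γ·h_c·A = 8.71128 × 3.97392 × 6.92721 = 239.806 kN.

F ≈ 240 kN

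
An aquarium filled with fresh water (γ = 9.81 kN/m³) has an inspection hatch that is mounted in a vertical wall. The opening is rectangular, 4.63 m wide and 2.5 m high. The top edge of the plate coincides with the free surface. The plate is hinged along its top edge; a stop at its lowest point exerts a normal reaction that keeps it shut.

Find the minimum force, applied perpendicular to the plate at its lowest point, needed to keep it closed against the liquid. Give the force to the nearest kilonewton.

P ≈ 95 kN

γ = 9.81 kN/m³.
The centroid lies 2.5/2 = 1.25 m below the top edge, so the centroid depth is h_c = 1.25 m.
A = 4.63 × 2.5 = 11.575 m².
Resultant F = γ·h_c·A = 9.81 × 1.25 × 11.575 = 141.938 kN.
I_c = b·h³/12 = 4.63 × 2.5³/12 = 6.02865 m⁴.
Centre of pressure: y_p = y_c + I_c/(y_c·A) = 1.25 + 6.02865/(1.25 × 11.575) = 1.25 + 0.416667 = 1.66667 m along the plane.
The resultant acts 1.25 + 0.416667 = 1.66667 m (along the plate) below the hinge at the top edge, so the moment about the hinge is M = F × 1.66667 = 141.938 × 1.66667 = 236.564 kN·m.
A normal force at the bottom, 2.5 m from the hinge, must supply this moment: P = 236.564/2.5 = 94.6256 kN.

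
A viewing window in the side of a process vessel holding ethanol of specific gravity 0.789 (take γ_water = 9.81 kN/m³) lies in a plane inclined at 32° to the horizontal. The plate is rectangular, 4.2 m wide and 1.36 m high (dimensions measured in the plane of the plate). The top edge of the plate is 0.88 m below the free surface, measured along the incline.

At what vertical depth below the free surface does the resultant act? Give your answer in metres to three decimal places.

γ = 0.789 × 9.81 = 7.74009 kN/m³.
Let θ = 32° be the plate's angle to the horizontal; measure y along the incline from where the plane meets the free surface. Vertical depth h = y·sinθ with sinθ = 0.529919.
The centroid lies 1.36/2 = 0.68 m below the top edge, so y_c = 0.88 + 0.68 = 1.56 m and h_c = 1.56 × 0.529919 = 0.826674 m.
A = 4.2 × 1.36 = 5.712 m².
Resultant F = γ·h_c·A = 7.74009 × 0.826674 × 5.712 = 36.5484 kN.
I_c = b·h³/12 = 4.2 × 1.36³/12 = 0.88041 m⁴.
Centre of pressure: y_p = y_c + I_c/(y_c·A) = 1.56 + 0.88041/(1.56 × 5.712) = 1.56 + 0.0988035 = 1.6588 m along the plane.
Vertically, h_p = y_p·sinθ = 1.6588 × 0.529919 = 0.87903 m.

h_p = 0.879 m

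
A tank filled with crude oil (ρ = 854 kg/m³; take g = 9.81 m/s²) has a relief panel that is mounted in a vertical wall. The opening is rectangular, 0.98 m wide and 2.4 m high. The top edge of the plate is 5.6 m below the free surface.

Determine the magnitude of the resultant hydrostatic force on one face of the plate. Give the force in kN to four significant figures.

F ≈ 134.0 kN

γ = ρg = 854 × 9.81 / 1000 = 8.37774 kN/m³.
The centroid lies 2.4/2 = 1.2 m below the top edge, so the centroid depth is h_c = 5.6 + 1.2 = 6.8 m.
A = 0.98 × 2.4 = 2.352 m².
Resultant F = γ·h_c·A = 8.37774 × 6.8 × 2.352 = 133.99 kN.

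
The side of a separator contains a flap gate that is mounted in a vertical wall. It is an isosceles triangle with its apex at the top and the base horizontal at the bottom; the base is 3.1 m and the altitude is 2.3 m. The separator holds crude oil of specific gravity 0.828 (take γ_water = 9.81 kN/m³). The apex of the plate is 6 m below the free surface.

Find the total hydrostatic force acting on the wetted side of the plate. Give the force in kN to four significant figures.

F ≈ 218.1 kN

γ = 0.828 × 9.81 = 8.12268 kN/m³.
With the apex up, the centroid sits 2h/3 = 2 × 2.3/3 = 1.53333 m below the apex, so the centroid depth is h_c = 6 + 1.53333 = 7.53333 m.
A = ½ × 3.1 × 2.3 = 3.565 m².
Resultant F = γ·h_c·A = 8.12268 × 7.53333 × 3.565 = 218.145 kN.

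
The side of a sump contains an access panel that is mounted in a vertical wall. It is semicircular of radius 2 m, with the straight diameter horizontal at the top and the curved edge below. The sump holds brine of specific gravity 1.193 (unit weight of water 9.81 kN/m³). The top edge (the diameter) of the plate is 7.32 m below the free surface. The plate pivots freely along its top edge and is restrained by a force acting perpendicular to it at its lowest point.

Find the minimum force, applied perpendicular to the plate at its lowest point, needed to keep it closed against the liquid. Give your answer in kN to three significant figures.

P ≈ 265 kN

γ = 1.193 × 9.81 = 11.70333 kN/m³.
The centroid of a semicircle lies 4r/(3π) = 0.848826 m from the diameter, here below the top edge, so the centroid depth is h_c = 7.32 + 0.848826 = 8.16883 m.
A = πr²/2 = π × 2²/2 = 6.28319 m².
Resultant F = γ·h_c·A = 11.70333 × 8.16883 × 6.28319 = 600.689 kN.
I_c = (π/8 − 8/(9π))·r⁴ = 0.109757 × 2⁴ = 1.75611 m⁴.
Centre of pressure: y_p = y_c + I_c/(y_c·A) = 8.16883 + 1.75611/(8.16883 × 6.28319) = 8.16883 + 0.0342146 = 8.20304 m along the plane.
The resultant acts 0.848826 + 0.0342146 = 0.883041 m (along the plate) below the hinge at the top edge, so the moment about the hinge is M = F × 0.883041 = 600.689 × 0.883041 = 530.433 kN·m.
A normal force at the bottom, 2 m from the hinge, must supply this moment: P = 530.433/2 = 265.216 kN.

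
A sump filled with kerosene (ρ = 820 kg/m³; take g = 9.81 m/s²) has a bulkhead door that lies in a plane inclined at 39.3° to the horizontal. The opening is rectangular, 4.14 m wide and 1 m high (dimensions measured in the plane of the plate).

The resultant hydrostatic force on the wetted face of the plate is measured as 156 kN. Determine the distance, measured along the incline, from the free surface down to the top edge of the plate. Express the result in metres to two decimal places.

y_top ≈ 6.90 m

γ = ρg = 820 × 9.81 / 1000 = 8.0442 kN/m³.
A = 4.14 × 1 = 4.14 m².
From F = γ·h_c·A, the centroid depth is h_c = 156/(8.0442 × 4.14) = 4.68426 m.
Let θ = 39.3° be the plate's angle to the horizontal; measure y along the incline from where the plane meets the free surface. Vertical depth h = y·sinθ with sinθ = 0.633381.
Along the incline, y_c = h_c/sinθ = 4.68426/0.633381 = 7.39564 m.
The centroid lies 1/2 = 0.5 m below the top edge, so the top edge sits at y_top = 7.39564 − 0.5 = 6.89564 m along the incline.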